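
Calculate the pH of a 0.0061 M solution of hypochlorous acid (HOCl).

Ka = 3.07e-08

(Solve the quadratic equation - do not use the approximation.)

x² + Ka×x - Ka×C = 0. Using quadratic formula: [H⁺] = 1.3669e-05

pH = 4.86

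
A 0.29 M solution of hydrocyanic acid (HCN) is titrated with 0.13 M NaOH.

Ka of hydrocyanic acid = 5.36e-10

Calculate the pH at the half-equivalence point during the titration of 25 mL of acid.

At half-equivalence [HA] = [A⁻], so Henderson-Hasselbalch gives pH = pKa = -log(5.36e-10) = 9.27.

pH = pKa = 9.27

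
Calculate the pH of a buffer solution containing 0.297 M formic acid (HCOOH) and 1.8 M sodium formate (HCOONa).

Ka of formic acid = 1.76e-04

pKa = -log(1.76e-04) = 3.75. pH = pKa + log([A⁻]/[HA]) = 3.75 + log(1.8/0.297)

pH = 4.54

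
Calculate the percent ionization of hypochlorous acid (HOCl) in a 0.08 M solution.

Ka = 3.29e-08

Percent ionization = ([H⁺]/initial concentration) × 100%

Using Ka equilibrium: x² + Ka×x - Ka×C = 0. Solving: [H⁺] = 5.1287e-05. Percent = (5.1287e-05/0.08) × 100

Percent ionization = 0.0641%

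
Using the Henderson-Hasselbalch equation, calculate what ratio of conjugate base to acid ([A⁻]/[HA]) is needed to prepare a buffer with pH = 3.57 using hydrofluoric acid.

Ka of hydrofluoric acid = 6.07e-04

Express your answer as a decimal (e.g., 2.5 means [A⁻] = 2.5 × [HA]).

pKa = -log(6.07e-04) = 3.2168. pH = pKa + log([A⁻]/[HA]), so log([A⁻]/[HA]) = pH − pKa = 3.57 − 3.2168 = 0.3532. [A⁻]/[HA] = 10^(0.3532) = 2.26

[A⁻]/[HA] = 2.26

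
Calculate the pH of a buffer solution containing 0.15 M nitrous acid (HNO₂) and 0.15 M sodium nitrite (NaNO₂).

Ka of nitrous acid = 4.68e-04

pKa = -log(4.68e-04) = 3.33. pH = pKa + log([A⁻]/[HA]) = 3.33 + log(0.15/0.15)

pH = 3.33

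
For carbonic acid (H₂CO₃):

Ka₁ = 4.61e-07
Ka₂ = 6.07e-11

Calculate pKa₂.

pKa₂ = -log(Ka₂) = -log(6.07e-11) = 10.22.

pK_{a2} = 10.22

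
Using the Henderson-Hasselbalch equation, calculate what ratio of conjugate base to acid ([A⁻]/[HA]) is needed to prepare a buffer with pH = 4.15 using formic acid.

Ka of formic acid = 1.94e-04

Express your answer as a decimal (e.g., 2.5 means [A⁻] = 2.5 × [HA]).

pKa = -log(1.94e-04) = 3.7122. pH = pKa + log([A⁻]/[HA]), so log([A⁻]/[HA]) = pH − pKa = 4.15 − 3.7122 = 0.4378. [A⁻]/[HA] = 10^(0.4378) = 2.74

[A⁻]/[HA] = 2.74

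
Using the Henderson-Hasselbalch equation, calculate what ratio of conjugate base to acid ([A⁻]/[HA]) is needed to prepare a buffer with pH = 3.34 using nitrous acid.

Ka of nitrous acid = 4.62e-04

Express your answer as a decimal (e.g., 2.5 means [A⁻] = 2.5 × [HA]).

pKa = -log(4.62e-04) = 3.3354. pH = pKa + log([A⁻]/[HA]), so log([A⁻]/[HA]) = pH − pKa = 3.34 − 3.3354 = 0.0046. [A⁻]/[HA] = 10^(0.0046) = 1.01

[A⁻]/[HA] = 1.01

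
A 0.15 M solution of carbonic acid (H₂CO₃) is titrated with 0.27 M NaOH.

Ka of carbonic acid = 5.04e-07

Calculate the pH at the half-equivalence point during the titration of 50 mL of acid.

At half-equivalence [HA] = [A⁻], so Henderson-Hasselbalch gives pH = pKa = -log(5.04e-07) = 6.30.

pH = pKa = 6.30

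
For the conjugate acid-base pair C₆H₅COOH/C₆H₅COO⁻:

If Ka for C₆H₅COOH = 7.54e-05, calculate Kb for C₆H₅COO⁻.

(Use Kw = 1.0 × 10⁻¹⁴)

For a conjugate pair Ka × Kb = Kw, so Kb = Kw/Ka = 1.0 × 10⁻¹⁴ / 7.54e-05 = 1.33e-10.

K_b = 1.33e-10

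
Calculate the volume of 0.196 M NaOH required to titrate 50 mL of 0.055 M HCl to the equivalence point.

At equivalence: moles acid = moles base. moles HCl = 0.055 × 50/1000 = 0.00275 mol. V_base = moles / 0.196 × 1000 = 14.0 mL.

V_{base} = 14.0 mL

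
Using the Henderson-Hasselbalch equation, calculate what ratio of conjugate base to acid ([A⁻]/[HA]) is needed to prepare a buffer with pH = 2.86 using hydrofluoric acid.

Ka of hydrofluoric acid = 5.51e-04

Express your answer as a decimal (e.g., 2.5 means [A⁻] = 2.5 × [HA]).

pKa = -log(5.51e-04) = 3.2588. pH = pKa + log([A⁻]/[HA]), so log([A⁻]/[HA]) = pH − pKa = 2.86 − 3.2588 = -0.3988. [A⁻]/[HA] = 10^(-0.3988) = 0.399

[A⁻]/[HA] = 0.399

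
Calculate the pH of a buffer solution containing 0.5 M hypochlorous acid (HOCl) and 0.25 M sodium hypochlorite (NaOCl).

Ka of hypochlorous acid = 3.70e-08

pKa = -log(3.70e-08) = 7.43. pH = pKa + log([A⁻]/[HA]) = 7.43 + log(0.25/0.5)

pH = 7.13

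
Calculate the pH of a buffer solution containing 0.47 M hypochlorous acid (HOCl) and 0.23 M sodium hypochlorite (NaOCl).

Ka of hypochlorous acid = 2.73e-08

pKa = -log(2.73e-08) = 7.56. pH = pKa + log([A⁻]/[HA]) = 7.56 + log(0.23/0.47)

pH = 7.25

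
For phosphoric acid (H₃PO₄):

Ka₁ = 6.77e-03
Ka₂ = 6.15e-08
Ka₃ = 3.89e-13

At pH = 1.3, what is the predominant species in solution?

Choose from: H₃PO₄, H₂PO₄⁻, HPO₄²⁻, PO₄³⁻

pKa₁ = 2.17, pKa₂ = 7.21, pKa₃ = 12.41. For a polyprotic acid the predominant species crosses at each pKa: below pKa_n the protonated form dominates, above it the deprotonated form does. At pH = 1.3, the predominant species is H₃PO₄.

H₃PO₄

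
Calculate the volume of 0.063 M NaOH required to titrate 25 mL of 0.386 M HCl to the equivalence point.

At equivalence: moles acid = moles base. moles HCl = 0.386 × 25/1000 = 0.00965 mol. V_base = moles / 0.063 × 1000 = 153.2 mL.

V_{base} = 153.2 mL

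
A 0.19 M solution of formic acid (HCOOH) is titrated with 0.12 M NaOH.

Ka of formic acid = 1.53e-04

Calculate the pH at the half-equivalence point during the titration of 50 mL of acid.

At half-equivalence [HA] = [A⁻], so Henderson-Hasselbalch gives pH = pKa = -log(1.53e-04) = 3.82.

pH = pKa = 3.82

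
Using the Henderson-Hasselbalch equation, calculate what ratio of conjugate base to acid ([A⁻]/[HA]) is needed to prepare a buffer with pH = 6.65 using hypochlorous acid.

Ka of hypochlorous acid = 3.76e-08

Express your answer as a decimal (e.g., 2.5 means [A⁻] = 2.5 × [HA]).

pKa = -log(3.76e-08) = 7.4248. pH = pKa + log([A⁻]/[HA]), so log([A⁻]/[HA]) = pH − pKa = 6.65 − 7.4248 = -0.7748. [A⁻]/[HA] = 10^(-0.7748) = 0.168

[A⁻]/[HA] = 0.168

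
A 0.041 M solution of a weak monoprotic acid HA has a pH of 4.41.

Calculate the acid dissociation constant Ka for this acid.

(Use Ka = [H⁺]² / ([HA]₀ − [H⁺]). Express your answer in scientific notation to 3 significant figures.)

[H⁺] = 10^(−pH) = 10^(−4.41) = 3.890e-05 M. For HA ⇌ H⁺ + A⁻, Ka = [H⁺][A⁻]/[HA] = [H⁺]² / ([HA]₀ − [H⁺]) = (3.890e-05)² / (0.041 − 3.890e-05) = 3.70e-08.

K_a = 3.70e-08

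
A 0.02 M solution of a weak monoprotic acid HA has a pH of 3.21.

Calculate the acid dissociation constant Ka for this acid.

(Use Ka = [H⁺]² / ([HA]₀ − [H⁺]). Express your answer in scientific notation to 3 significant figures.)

[H⁺] = 10^(−pH) = 10^(−3.21) = 6.166e-04 M. For HA ⇌ H⁺ + A⁻, Ka = [H⁺][A⁻]/[HA] = [H⁺]² / ([HA]₀ − [H⁺]) = (6.166e-04)² / (0.02 − 6.166e-04) = 1.96e-05.

K_a = 1.96e-05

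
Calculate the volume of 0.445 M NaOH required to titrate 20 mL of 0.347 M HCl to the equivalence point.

At equivalence: moles acid = moles base. moles HCl = 0.347 × 20/1000 = 0.00694 mol. V_base = moles / 0.445 × 1000 = 15.6 mL.

V_{base} = 15.6 mL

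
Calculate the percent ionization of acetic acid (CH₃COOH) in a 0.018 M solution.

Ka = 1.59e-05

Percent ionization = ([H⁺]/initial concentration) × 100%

Using Ka equilibrium: x² + Ka×x - Ka×C = 0. Solving: [H⁺] = 5.2709e-04. Percent = (5.2709e-04/0.018) × 100

Percent ionization = 2.93%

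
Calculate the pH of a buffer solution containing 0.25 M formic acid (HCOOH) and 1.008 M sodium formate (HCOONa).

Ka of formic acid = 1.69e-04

pKa = -log(1.69e-04) = 3.77. pH = pKa + log([A⁻]/[HA]) = 3.77 + log(1.008/0.25)

pH = 4.38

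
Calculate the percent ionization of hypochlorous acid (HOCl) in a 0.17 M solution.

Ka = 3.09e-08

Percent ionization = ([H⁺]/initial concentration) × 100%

Using Ka equilibrium: x² + Ka×x - Ka×C = 0. Solving: [H⁺] = 7.2462e-05. Percent = (7.2462e-05/0.17) × 100

Percent ionization = 0.0426%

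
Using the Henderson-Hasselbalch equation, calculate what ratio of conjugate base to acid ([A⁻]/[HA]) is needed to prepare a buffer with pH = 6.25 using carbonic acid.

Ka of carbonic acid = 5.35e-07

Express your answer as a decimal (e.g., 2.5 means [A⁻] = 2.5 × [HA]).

pKa = -log(5.35e-07) = 6.2716. pH = pKa + log([A⁻]/[HA]), so log([A⁻]/[HA]) = pH − pKa = 6.25 − 6.2716 = -0.0216. [A⁻]/[HA] = 10^(-0.0216) = 0.951

[A⁻]/[HA] = 0.951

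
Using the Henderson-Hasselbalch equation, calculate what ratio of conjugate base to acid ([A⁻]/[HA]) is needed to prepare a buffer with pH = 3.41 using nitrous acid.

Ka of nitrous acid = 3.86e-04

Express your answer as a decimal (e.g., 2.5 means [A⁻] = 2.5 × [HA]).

pKa = -log(3.86e-04) = 3.4134. pH = pKa + log([A⁻]/[HA]), so log([A⁻]/[HA]) = pH − pKa = 3.41 − 3.4134 = -0.0034. [A⁻]/[HA] = 10^(-0.0034) = 0.992

[A⁻]/[HA] = 0.992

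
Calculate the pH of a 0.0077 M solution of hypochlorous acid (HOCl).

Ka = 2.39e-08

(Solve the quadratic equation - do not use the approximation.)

x² + Ka×x - Ka×C = 0. Using quadratic formula: [H⁺] = 1.3554e-05

pH = 4.87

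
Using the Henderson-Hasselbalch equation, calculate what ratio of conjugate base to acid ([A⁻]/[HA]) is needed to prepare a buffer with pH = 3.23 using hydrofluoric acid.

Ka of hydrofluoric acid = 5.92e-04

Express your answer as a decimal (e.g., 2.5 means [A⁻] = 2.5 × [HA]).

pKa = -log(5.92e-04) = 3.2277. pH = pKa + log([A⁻]/[HA]), so log([A⁻]/[HA]) = pH − pKa = 3.23 − 3.2277 = 0.0023. [A⁻]/[HA] = 10^(0.0023) = 1.01

[A⁻]/[HA] = 1.01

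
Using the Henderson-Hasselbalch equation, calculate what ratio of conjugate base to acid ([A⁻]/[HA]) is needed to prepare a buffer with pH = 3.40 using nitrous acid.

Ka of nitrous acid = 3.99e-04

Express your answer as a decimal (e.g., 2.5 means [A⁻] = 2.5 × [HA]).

pKa = -log(3.99e-04) = 3.3990. pH = pKa + log([A⁻]/[HA]), so log([A⁻]/[HA]) = pH − pKa = 3.40 − 3.3990 = 0.0010. [A⁻]/[HA] = 10^(0.0010) = 1.00

[A⁻]/[HA] = 1.00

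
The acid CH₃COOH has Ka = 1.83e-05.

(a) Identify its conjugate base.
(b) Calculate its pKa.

(a) The conjugate base is formed by removing one H⁺ from CH₃COOH, giving CH₃COO⁻. (b) pKa = -log(Ka) = -log(1.83e-05) = 4.74.

Conjugate base: CH₃COO⁻; pK_a = 4.74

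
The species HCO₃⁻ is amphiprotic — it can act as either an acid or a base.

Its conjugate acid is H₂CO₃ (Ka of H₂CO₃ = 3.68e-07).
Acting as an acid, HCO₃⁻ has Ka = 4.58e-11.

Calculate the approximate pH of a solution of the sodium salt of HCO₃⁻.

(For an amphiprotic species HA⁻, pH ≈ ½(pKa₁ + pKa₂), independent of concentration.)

pKa₁ = -log(3.68e-07) = 6.43; pKa₂ = -log(4.58e-11) = 10.34. For an amphiprotic species, pH ≈ ½(pKa₁ + pKa₂) = ½(6.43 + 10.34) = 8.39.

pH = 8.39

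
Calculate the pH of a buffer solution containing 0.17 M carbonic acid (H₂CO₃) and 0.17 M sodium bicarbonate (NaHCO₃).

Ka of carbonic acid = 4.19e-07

pKa = -log(4.19e-07) = 6.38. pH = pKa + log([A⁻]/[HA]) = 6.38 + log(0.17/0.17)

pH = 6.38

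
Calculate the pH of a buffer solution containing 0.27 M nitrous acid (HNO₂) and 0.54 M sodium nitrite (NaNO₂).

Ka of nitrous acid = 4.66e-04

pKa = -log(4.66e-04) = 3.33. pH = pKa + log([A⁻]/[HA]) = 3.33 + log(0.54/0.27)

pH = 3.63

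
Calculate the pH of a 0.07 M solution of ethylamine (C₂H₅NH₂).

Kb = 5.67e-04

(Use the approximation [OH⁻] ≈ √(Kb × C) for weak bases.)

[OH⁻] = √(Kb × C) = √(5.67e-04 × 0.07) = 6.3000e-03. pOH = 2.20, pH = 14 - pOH

pH = 11.80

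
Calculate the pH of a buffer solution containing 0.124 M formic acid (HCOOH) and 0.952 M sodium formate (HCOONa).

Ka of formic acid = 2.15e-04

pKa = -log(2.15e-04) = 3.67. pH = pKa + log([A⁻]/[HA]) = 3.67 + log(0.952/0.124)

pH = 4.55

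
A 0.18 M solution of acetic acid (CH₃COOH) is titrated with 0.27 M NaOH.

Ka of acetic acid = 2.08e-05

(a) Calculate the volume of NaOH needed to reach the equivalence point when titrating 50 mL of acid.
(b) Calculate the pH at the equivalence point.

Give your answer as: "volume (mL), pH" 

moles acid = 0.18 × 50/1000 = 0.009 mol; V_base = moles/0.27 × 1000 = 33.3 mL. At equivalence only the conjugate base is present: [A⁻] = 0.009/0.083 = 1.0800e-01 M. Kb = Kw/Ka = 4.81e-10; [OH⁻] = √(Kb × [A⁻]) = 7.2058e-06; pOH = 5.14; pH = 14 - pOH = 8.86.

V = 33.3 mL, pH = 8.86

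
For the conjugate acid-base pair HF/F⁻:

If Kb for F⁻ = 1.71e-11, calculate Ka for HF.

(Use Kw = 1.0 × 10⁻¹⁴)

For a conjugate pair Ka × Kb = Kw, so Ka = Kw/Kb = 1.0 × 10⁻¹⁴ / 1.71e-11 = 5.85e-04.

K_a = 5.85e-04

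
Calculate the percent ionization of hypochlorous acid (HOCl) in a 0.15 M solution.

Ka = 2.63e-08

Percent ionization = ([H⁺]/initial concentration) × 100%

Using Ka equilibrium: x² + Ka×x - Ka×C = 0. Solving: [H⁺] = 6.2796e-05. Percent = (6.2796e-05/0.15) × 100

Percent ionization = 0.0419%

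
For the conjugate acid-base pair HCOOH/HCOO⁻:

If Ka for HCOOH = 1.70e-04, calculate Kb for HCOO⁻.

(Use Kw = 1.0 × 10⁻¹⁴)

For a conjugate pair Ka × Kb = Kw, so Kb = Kw/Ka = 1.0 × 10⁻¹⁴ / 1.70e-04 = 5.88e-11.

K_b = 5.88e-11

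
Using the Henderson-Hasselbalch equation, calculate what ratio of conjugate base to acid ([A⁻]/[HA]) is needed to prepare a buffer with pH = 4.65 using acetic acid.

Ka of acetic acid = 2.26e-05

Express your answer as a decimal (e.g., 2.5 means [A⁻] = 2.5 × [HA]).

pKa = -log(2.26e-05) = 4.6459. pH = pKa + log([A⁻]/[HA]), so log([A⁻]/[HA]) = pH − pKa = 4.65 − 4.6459 = 0.0041. [A⁻]/[HA] = 10^(0.0041) = 1.01

[A⁻]/[HA] = 1.01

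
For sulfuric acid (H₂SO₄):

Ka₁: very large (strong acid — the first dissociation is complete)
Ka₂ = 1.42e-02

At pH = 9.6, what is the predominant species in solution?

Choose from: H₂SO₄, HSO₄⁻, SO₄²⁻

The first dissociation is complete, so H₂SO₄ itself is never the predominant species in water; pKa₂ = -log(1.42e-02) = 1.85. For a polyprotic acid the predominant species crosses at each pKa: below pKa_n the protonated form dominates, above it the deprotonated form does. At pH = 9.6, the predominant species is SO₄²⁻.

SO₄²⁻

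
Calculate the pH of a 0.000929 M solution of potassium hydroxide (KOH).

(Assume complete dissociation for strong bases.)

[OH⁻] = 0.000929 M for strong base. pOH = -log[OH⁻] = 3.03, pH = 14 - pOH

pH = 10.97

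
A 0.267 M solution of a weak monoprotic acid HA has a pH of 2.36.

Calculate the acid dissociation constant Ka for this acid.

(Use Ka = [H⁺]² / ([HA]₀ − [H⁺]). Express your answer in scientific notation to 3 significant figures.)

[H⁺] = 10^(−pH) = 10^(−2.36) = 4.365e-03 M. For HA ⇌ H⁺ + A⁻, Ka = [H⁺][A⁻]/[HA] = [H⁺]² / ([HA]₀ − [H⁺]) = (4.365e-03)² / (0.267 − 4.365e-03) = 7.26e-05.

K_a = 7.26e-05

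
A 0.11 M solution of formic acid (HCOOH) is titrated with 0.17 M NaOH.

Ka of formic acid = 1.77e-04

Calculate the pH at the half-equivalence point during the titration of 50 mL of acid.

At half-equivalence [HA] = [A⁻], so Henderson-Hasselbalch gives pH = pKa = -log(1.77e-04) = 3.75.

pH = pKa = 3.75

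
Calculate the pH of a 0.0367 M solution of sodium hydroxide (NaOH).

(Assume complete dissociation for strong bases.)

[OH⁻] = 0.0367 M for strong base. pOH = -log[OH⁻] = 1.44, pH = 14 - pOH

pH = 12.56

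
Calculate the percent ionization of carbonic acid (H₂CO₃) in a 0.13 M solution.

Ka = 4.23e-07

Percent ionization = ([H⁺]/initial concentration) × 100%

Using Ka equilibrium: x² + Ka×x - Ka×C = 0. Solving: [H⁺] = 2.3429e-04. Percent = (2.3429e-04/0.13) × 100

Percent ionization = 0.18%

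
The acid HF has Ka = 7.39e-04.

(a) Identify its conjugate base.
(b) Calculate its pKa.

(a) The conjugate base is formed by removing one H⁺ from HF, giving F⁻. (b) pKa = -log(Ka) = -log(7.39e-04) = 3.13.

Conjugate base: F⁻; pK_a = 3.13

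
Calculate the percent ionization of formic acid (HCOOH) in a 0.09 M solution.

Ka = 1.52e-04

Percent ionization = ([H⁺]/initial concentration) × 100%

Using Ka equilibrium: x² + Ka×x - Ka×C = 0. Solving: [H⁺] = 3.6234e-03. Percent = (3.6234e-03/0.09) × 100

Percent ionization = 4.03%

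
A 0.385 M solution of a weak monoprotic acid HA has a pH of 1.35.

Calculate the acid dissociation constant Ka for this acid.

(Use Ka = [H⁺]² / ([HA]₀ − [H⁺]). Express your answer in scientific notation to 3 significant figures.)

[H⁺] = 10^(−pH) = 10^(−1.35) = 4.467e-02 M. For HA ⇌ H⁺ + A⁻, Ka = [H⁺][A⁻]/[HA] = [H⁺]² / ([HA]₀ − [H⁺]) = (4.467e-02)² / (0.385 − 4.467e-02) = 5.86e-03.

K_a = 5.86e-03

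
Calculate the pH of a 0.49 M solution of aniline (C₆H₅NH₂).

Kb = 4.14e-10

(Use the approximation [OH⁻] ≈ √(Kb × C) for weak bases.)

[OH⁻] = √(Kb × C) = √(4.14e-10 × 0.49) = 1.4243e-05. pOH = 4.85, pH = 14 - pOH

pH = 9.15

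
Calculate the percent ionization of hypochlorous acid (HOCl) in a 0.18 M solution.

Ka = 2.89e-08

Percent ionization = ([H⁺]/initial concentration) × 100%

Using Ka equilibrium: x² + Ka×x - Ka×C = 0. Solving: [H⁺] = 7.2110e-05. Percent = (7.2110e-05/0.18) × 100

Percent ionization = 0.0401%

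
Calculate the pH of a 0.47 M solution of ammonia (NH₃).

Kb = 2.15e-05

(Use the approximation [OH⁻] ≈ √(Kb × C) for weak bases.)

[OH⁻] = √(Kb × C) = √(2.15e-05 × 0.47) = 3.1788e-03. pOH = 2.50, pH = 14 - pOH

pH = 11.50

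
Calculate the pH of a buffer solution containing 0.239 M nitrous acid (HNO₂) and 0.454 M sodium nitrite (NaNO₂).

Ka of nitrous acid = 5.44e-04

pKa = -log(5.44e-04) = 3.26. pH = pKa + log([A⁻]/[HA]) = 3.26 + log(0.454/0.239)

pH = 3.54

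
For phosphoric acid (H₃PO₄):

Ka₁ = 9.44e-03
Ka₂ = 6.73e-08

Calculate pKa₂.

pKa₂ = -log(Ka₂) = -log(6.73e-08) = 7.17.

pK_{a2} = 7.17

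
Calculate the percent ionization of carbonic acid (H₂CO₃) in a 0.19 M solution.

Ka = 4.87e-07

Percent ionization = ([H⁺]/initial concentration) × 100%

Using Ka equilibrium: x² + Ka×x - Ka×C = 0. Solving: [H⁺] = 3.0394e-04. Percent = (3.0394e-04/0.19) × 100

Percent ionization = 0.16%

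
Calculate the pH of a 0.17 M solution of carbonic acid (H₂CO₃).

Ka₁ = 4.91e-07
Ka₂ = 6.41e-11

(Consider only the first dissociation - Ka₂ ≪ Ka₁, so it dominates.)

First dissociation dominates. From Ka₁ = [H⁺][HA⁻]/[H₂A], x² + Ka₁·x − Ka₁·C = 0 with C = 0.17 M and Ka₁ = 4.91e-07. Solving: [H⁺] = (−Ka₁ + √(Ka₁² + 4·Ka₁·C)) / 2 = 2.8867e-04 M. pH = -log(2.8867e-04) = 3.54.

pH = 3.54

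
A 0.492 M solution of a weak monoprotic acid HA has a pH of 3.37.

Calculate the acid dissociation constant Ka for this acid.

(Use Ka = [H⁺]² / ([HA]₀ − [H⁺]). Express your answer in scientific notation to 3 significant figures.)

[H⁺] = 10^(−pH) = 10^(−3.37) = 4.266e-04 M. For HA ⇌ H⁺ + A⁻, Ka = [H⁺][A⁻]/[HA] = [H⁺]² / ([HA]₀ − [H⁺]) = (4.266e-04)² / (0.492 − 4.266e-04) = 3.70e-07.

K_a = 3.70e-07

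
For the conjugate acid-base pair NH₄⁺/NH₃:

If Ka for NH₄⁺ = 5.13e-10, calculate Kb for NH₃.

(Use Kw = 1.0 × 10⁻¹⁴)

For a conjugate pair Ka × Kb = Kw, so Kb = Kw/Ka = 1.0 × 10⁻¹⁴ / 5.13e-10 = 1.95e-05.

K_b = 1.95e-05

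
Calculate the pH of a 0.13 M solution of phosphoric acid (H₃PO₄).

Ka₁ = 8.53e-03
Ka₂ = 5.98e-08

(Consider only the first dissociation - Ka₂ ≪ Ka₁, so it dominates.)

First dissociation dominates. From Ka₁ = [H⁺][HA⁻]/[H₂A], x² + Ka₁·x − Ka₁·C = 0 with C = 0.13 M and Ka₁ = 8.53e-03. Solving: [H⁺] = (−Ka₁ + √(Ka₁² + 4·Ka₁·C)) / 2 = 2.9307e-02 M. pH = -log(2.9307e-02) = 1.53.

pH = 1.53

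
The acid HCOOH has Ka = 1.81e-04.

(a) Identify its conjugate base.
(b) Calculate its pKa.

(a) The conjugate base is formed by removing one H⁺ from HCOOH, giving HCOO⁻. (b) pKa = -log(Ka) = -log(1.81e-04) = 3.74.

Conjugate base: HCOO⁻; pK_a = 3.74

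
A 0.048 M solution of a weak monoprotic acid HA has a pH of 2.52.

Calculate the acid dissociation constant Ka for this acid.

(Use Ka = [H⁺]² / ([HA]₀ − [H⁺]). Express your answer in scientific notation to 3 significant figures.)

[H⁺] = 10^(−pH) = 10^(−2.52) = 3.020e-03 M. For HA ⇌ H⁺ + A⁻, Ka = [H⁺][A⁻]/[HA] = [H⁺]² / ([HA]₀ − [H⁺]) = (3.020e-03)² / (0.048 − 3.020e-03) = 2.03e-04.

K_a = 2.03e-04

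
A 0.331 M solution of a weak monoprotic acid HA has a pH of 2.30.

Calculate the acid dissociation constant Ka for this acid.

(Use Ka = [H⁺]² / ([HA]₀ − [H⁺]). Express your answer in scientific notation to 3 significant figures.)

[H⁺] = 10^(−pH) = 10^(−2.30) = 5.012e-03 M. For HA ⇌ H⁺ + A⁻, Ka = [H⁺][A⁻]/[HA] = [H⁺]² / ([HA]₀ − [H⁺]) = (5.012e-03)² / (0.331 − 5.012e-03) = 7.71e-05.

K_a = 7.71e-05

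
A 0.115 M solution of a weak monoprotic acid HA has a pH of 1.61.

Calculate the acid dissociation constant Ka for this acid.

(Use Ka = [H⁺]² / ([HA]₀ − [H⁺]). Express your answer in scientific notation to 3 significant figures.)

[H⁺] = 10^(−pH) = 10^(−1.61) = 2.455e-02 M. For HA ⇌ H⁺ + A⁻, Ka = [H⁺][A⁻]/[HA] = [H⁺]² / ([HA]₀ − [H⁺]) = (2.455e-02)² / (0.115 − 2.455e-02) = 6.66e-03.

K_a = 6.66e-03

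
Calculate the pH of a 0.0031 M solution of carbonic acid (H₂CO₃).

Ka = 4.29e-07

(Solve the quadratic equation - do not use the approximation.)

x² + Ka×x - Ka×C = 0. Using quadratic formula: [H⁺] = 3.6254e-05

pH = 4.44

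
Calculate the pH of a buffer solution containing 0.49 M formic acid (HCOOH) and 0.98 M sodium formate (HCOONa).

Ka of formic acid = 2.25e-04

pKa = -log(2.25e-04) = 3.65. pH = pKa + log([A⁻]/[HA]) = 3.65 + log(0.98/0.49)

pH = 3.95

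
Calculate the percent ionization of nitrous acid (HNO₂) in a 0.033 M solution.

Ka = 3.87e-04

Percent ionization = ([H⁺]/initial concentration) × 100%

Using Ka equilibrium: x² + Ka×x - Ka×C = 0. Solving: [H⁺] = 3.3854e-03. Percent = (3.3854e-03/0.033) × 100

Percent ionization = 10.3%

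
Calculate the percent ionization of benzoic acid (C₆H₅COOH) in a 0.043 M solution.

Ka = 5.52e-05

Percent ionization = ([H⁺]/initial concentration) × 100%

Using Ka equilibrium: x² + Ka×x - Ka×C = 0. Solving: [H⁺] = 1.5133e-03. Percent = (1.5133e-03/0.043) × 100

Percent ionization = 3.52%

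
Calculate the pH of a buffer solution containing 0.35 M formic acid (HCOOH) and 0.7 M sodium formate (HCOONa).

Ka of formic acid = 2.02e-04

pKa = -log(2.02e-04) = 3.69. pH = pKa + log([A⁻]/[HA]) = 3.69 + log(0.7/0.35)

pH = 4.00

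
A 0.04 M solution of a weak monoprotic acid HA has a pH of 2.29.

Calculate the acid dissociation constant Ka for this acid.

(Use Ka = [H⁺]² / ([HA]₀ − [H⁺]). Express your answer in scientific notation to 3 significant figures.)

[H⁺] = 10^(−pH) = 10^(−2.29) = 5.129e-03 M. For HA ⇌ H⁺ + A⁻, Ka = [H⁺][A⁻]/[HA] = [H⁺]² / ([HA]₀ − [H⁺]) = (5.129e-03)² / (0.04 − 5.129e-03) = 7.54e-04.

K_a = 7.54e-04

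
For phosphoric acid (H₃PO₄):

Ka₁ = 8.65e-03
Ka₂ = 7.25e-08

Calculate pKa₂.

pKa₂ = -log(Ka₂) = -log(7.25e-08) = 7.14.

pK_{a2} = 7.14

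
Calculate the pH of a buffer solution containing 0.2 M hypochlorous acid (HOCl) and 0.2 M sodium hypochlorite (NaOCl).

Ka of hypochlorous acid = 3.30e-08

pKa = -log(3.30e-08) = 7.48. pH = pKa + log([A⁻]/[HA]) = 7.48 + log(0.2/0.2)

pH = 7.48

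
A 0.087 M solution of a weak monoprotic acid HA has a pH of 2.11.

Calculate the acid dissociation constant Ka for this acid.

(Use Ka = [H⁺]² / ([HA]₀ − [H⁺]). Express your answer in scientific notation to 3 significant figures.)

[H⁺] = 10^(−pH) = 10^(−2.11) = 7.762e-03 M. For HA ⇌ H⁺ + A⁻, Ka = [H⁺][A⁻]/[HA] = [H⁺]² / ([HA]₀ − [H⁺]) = (7.762e-03)² / (0.087 − 7.762e-03) = 7.60e-04.

K_a = 7.60e-04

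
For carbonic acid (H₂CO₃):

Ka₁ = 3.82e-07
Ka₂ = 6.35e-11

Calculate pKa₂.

pKa₂ = -log(Ka₂) = -log(6.35e-11) = 10.20.

pK_{a2} = 10.20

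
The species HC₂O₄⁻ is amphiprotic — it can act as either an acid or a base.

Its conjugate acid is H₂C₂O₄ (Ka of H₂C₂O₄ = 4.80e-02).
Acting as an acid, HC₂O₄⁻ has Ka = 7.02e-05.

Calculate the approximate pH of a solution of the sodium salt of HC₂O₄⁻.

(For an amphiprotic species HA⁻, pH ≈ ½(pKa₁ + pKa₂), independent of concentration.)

pKa₁ = -log(4.80e-02) = 1.32; pKa₂ = -log(7.02e-05) = 4.15. For an amphiprotic species, pH ≈ ½(pKa₁ + pKa₂) = ½(1.32 + 4.15) = 2.74.

pH = 2.74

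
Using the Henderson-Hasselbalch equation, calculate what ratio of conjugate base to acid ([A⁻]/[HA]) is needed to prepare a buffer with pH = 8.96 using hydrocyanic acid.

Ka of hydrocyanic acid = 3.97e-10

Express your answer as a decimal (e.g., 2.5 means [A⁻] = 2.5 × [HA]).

pKa = -log(3.97e-10) = 9.4012. pH = pKa + log([A⁻]/[HA]), so log([A⁻]/[HA]) = pH − pKa = 8.96 − 9.4012 = -0.4412. [A⁻]/[HA] = 10^(-0.4412) = 0.362

[A⁻]/[HA] = 0.362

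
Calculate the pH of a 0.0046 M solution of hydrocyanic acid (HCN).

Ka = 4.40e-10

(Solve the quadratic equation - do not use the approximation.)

x² + Ka×x - Ka×C = 0. Using quadratic formula: [H⁺] = 1.4225e-06

pH = 5.85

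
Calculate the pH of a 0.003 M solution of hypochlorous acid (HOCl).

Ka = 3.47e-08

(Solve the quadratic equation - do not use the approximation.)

x² + Ka×x - Ka×C = 0. Using quadratic formula: [H⁺] = 1.0186e-05

pH = 4.99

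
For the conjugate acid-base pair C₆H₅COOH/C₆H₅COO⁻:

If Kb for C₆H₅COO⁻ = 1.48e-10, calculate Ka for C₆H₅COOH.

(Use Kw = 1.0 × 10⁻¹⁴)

For a conjugate pair Ka × Kb = Kw, so Ka = Kw/Kb = 1.0 × 10⁻¹⁴ / 1.48e-10 = 6.76e-05.

K_a = 6.76e-05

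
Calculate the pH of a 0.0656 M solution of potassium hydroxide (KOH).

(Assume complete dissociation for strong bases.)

[OH⁻] = 0.0656 M for strong base. pOH = -log[OH⁻] = 1.18, pH = 14 - pOH

pH = 12.82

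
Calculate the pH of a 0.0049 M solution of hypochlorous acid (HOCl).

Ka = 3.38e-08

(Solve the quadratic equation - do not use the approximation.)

x² + Ka×x - Ka×C = 0. Using quadratic formula: [H⁺] = 1.2852e-05

pH = 4.89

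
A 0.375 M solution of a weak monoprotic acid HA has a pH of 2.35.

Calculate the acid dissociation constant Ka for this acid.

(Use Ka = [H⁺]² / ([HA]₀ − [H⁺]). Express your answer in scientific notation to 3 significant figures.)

[H⁺] = 10^(−pH) = 10^(−2.35) = 4.467e-03 M. For HA ⇌ H⁺ + A⁻, Ka = [H⁺][A⁻]/[HA] = [H⁺]² / ([HA]₀ − [H⁺]) = (4.467e-03)² / (0.375 − 4.467e-03) = 5.38e-05.

K_a = 5.38e-05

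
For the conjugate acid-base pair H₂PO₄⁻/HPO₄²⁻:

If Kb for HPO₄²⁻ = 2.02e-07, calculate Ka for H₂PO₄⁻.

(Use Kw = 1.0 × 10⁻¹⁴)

For a conjugate pair Ka × Kb = Kw, so Ka = Kw/Kb = 1.0 × 10⁻¹⁴ / 2.02e-07 = 4.95e-08.

K_a = 4.95e-08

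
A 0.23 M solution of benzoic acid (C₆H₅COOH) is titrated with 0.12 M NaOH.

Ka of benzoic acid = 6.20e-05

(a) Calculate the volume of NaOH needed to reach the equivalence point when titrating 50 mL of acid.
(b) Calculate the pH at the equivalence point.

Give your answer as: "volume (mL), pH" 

moles acid = 0.23 × 50/1000 = 0.0115 mol; V_base = moles/0.12 × 1000 = 95.8 mL. At equivalence only the conjugate base is present: [A⁻] = 0.0115/0.146 = 7.8857e-02 M. Kb = Kw/Ka = 1.61e-10; [OH⁻] = √(Kb × [A⁻]) = 3.5664e-06; pOH = 5.45; pH = 14 - pOH = 8.55.

V = 95.8 mL, pH = 8.55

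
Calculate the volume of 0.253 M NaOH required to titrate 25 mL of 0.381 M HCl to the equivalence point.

At equivalence: moles acid = moles base. moles HCl = 0.381 × 25/1000 = 0.009525 mol. V_base = moles / 0.253 × 1000 = 37.6 mL.

V_{base} = 37.6 mL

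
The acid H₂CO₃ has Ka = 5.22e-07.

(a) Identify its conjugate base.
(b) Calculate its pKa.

(a) The conjugate base is formed by removing one H⁺ from H₂CO₃, giving HCO₃⁻. (b) pKa = -log(Ka) = -log(5.22e-07) = 6.28.

Conjugate base: HCO₃⁻; pK_a = 6.28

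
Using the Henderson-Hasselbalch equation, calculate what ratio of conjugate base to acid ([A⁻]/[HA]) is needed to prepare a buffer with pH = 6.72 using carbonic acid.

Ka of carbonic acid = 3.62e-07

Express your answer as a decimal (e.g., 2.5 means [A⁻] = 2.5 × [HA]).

pKa = -log(3.62e-07) = 6.4413. pH = pKa + log([A⁻]/[HA]), so log([A⁻]/[HA]) = pH − pKa = 6.72 − 6.4413 = 0.2787. [A⁻]/[HA] = 10^(0.2787) = 1.90

[A⁻]/[HA] = 1.90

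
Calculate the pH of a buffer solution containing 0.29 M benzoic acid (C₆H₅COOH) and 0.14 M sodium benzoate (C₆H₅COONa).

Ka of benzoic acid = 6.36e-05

pKa = -log(6.36e-05) = 4.20. pH = pKa + log([A⁻]/[HA]) = 4.20 + log(0.14/0.29)

pH = 3.88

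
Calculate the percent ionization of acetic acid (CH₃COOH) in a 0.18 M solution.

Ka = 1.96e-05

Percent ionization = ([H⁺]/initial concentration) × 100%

Using Ka equilibrium: x² + Ka×x - Ka×C = 0. Solving: [H⁺] = 1.8685e-03. Percent = (1.8685e-03/0.18) × 100

Percent ionization = 1.04%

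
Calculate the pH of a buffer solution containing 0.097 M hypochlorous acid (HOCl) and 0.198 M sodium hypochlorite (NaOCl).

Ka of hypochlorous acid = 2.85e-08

pKa = -log(2.85e-08) = 7.55. pH = pKa + log([A⁻]/[HA]) = 7.55 + log(0.198/0.097)

pH = 7.86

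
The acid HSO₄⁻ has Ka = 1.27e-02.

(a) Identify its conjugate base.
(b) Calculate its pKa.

(a) The conjugate base is formed by removing one H⁺ from HSO₄⁻, giving SO₄²⁻. (b) pKa = -log(Ka) = -log(1.27e-02) = 1.90.

Conjugate base: SO₄²⁻; pK_a = 1.90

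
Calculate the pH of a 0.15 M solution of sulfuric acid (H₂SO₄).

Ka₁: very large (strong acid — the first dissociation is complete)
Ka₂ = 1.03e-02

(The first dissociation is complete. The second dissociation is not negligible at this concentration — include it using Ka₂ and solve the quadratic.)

First dissociation is complete: [H⁺]₀ = [HSO₄⁻]₀ = C = 0.15 M. Second dissociation HSO₄⁻ ⇌ H⁺ + SO₄²⁻: let x = [SO₄²⁻]. Ka₂ = (C + x)·x / (C − x) = 1.03e-02 → x² + (C + Ka₂)·x − Ka₂·C = 0 → x² + 0.16030·x − 1.545e-03 = 0. x = (−0.16030 + √(0.16030² + 4 × 1.545e-03)) / 2 = 9.1194e-03 M. [H⁺] = C + x = 0.15 + 9.1194e-03 = 1.5912e-01 M. pH = -log(1.5912e-01) = 0.80.

pH = 0.80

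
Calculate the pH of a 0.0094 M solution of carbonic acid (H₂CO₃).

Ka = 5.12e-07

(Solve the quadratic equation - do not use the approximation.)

x² + Ka×x - Ka×C = 0. Using quadratic formula: [H⁺] = 6.9119e-05

pH = 4.16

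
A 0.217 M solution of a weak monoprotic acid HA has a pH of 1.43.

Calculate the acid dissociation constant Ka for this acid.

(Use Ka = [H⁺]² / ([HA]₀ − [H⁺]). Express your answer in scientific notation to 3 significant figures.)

[H⁺] = 10^(−pH) = 10^(−1.43) = 3.715e-02 M. For HA ⇌ H⁺ + A⁻, Ka = [H⁺][A⁻]/[HA] = [H⁺]² / ([HA]₀ − [H⁺]) = (3.715e-02)² / (0.217 − 3.715e-02) = 7.68e-03.

K_a = 7.68e-03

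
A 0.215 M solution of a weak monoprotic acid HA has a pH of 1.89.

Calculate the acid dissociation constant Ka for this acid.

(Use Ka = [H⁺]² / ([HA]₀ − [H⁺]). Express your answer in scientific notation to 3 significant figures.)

[H⁺] = 10^(−pH) = 10^(−1.89) = 1.288e-02 M. For HA ⇌ H⁺ + A⁻, Ka = [H⁺][A⁻]/[HA] = [H⁺]² / ([HA]₀ − [H⁺]) = (1.288e-02)² / (0.215 − 1.288e-02) = 8.21e-04.

K_a = 8.21e-04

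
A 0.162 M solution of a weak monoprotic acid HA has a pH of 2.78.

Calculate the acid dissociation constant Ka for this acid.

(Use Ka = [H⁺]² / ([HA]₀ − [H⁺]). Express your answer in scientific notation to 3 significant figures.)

[H⁺] = 10^(−pH) = 10^(−2.78) = 1.660e-03 M. For HA ⇌ H⁺ + A⁻, Ka = [H⁺][A⁻]/[HA] = [H⁺]² / ([HA]₀ − [H⁺]) = (1.660e-03)² / (0.162 − 1.660e-03) = 1.72e-05.

K_a = 1.72e-05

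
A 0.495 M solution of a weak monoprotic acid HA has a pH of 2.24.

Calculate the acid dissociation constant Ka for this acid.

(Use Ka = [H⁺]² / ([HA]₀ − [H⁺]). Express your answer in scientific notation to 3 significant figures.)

[H⁺] = 10^(−pH) = 10^(−2.24) = 5.754e-03 M. For HA ⇌ H⁺ + A⁻, Ka = [H⁺][A⁻]/[HA] = [H⁺]² / ([HA]₀ − [H⁺]) = (5.754e-03)² / (0.495 − 5.754e-03) = 6.77e-05.

K_a = 6.77e-05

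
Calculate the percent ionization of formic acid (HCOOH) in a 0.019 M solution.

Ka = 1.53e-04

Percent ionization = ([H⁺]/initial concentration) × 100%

Using Ka equilibrium: x² + Ka×x - Ka×C = 0. Solving: [H⁺] = 1.6302e-03. Percent = (1.6302e-03/0.019) × 100

Percent ionization = 8.58%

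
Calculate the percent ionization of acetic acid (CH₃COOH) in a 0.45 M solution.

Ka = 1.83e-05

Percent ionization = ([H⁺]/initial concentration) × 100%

Using Ka equilibrium: x² + Ka×x - Ka×C = 0. Solving: [H⁺] = 2.8605e-03. Percent = (2.8605e-03/0.45) × 100

Percent ionization = 0.636%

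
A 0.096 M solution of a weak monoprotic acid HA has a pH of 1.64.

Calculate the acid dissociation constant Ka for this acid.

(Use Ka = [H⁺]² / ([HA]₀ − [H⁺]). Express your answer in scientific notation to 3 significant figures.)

[H⁺] = 10^(−pH) = 10^(−1.64) = 2.291e-02 M. For HA ⇌ H⁺ + A⁻, Ka = [H⁺][A⁻]/[HA] = [H⁺]² / ([HA]₀ − [H⁺]) = (2.291e-02)² / (0.096 − 2.291e-02) = 7.18e-03.

K_a = 7.18e-03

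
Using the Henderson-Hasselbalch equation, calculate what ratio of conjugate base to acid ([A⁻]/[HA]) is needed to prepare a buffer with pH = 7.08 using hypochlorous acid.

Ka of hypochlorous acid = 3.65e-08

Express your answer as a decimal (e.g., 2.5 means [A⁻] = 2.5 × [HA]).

pKa = -log(3.65e-08) = 7.4377. pH = pKa + log([A⁻]/[HA]), so log([A⁻]/[HA]) = pH − pKa = 7.08 − 7.4377 = -0.3577. [A⁻]/[HA] = 10^(-0.3577) = 0.439

[A⁻]/[HA] = 0.439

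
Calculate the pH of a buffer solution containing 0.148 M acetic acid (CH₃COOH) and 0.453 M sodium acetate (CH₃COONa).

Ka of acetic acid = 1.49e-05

pKa = -log(1.49e-05) = 4.83. pH = pKa + log([A⁻]/[HA]) = 4.83 + log(0.453/0.148)

pH = 5.31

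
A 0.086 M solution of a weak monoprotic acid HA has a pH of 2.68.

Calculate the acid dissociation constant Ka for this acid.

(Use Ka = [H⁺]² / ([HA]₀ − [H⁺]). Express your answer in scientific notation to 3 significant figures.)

[H⁺] = 10^(−pH) = 10^(−2.68) = 2.089e-03 M. For HA ⇌ H⁺ + A⁻, Ka = [H⁺][A⁻]/[HA] = [H⁺]² / ([HA]₀ − [H⁺]) = (2.089e-03)² / (0.086 − 2.089e-03) = 5.20e-05.

K_a = 5.20e-05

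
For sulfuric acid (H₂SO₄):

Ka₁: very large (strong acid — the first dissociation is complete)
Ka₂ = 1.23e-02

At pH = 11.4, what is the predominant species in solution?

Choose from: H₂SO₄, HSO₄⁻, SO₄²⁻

The first dissociation is complete, so H₂SO₄ itself is never the predominant species in water; pKa₂ = -log(1.23e-02) = 1.91. For a polyprotic acid the predominant species crosses at each pKa: below pKa_n the protonated form dominates, above it the deprotonated form does. At pH = 11.4, the predominant species is SO₄²⁻.

SO₄²⁻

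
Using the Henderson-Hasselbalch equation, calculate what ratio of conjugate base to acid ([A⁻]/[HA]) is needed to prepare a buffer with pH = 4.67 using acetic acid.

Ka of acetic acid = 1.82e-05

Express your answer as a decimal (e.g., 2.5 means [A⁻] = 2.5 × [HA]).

pKa = -log(1.82e-05) = 4.7399. pH = pKa + log([A⁻]/[HA]), so log([A⁻]/[HA]) = pH − pKa = 4.67 − 4.7399 = -0.0699. [A⁻]/[HA] = 10^(-0.0699) = 0.851

[A⁻]/[HA] = 0.851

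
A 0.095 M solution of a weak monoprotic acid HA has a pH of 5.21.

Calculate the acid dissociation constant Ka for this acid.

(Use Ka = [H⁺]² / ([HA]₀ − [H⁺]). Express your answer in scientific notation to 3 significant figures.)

[H⁺] = 10^(−pH) = 10^(−5.21) = 6.166e-06 M. For HA ⇌ H⁺ + A⁻, Ka = [H⁺][A⁻]/[HA] = [H⁺]² / ([HA]₀ − [H⁺]) = (6.166e-06)² / (0.095 − 6.166e-06) = 4.00e-10.

K_a = 4.00e-10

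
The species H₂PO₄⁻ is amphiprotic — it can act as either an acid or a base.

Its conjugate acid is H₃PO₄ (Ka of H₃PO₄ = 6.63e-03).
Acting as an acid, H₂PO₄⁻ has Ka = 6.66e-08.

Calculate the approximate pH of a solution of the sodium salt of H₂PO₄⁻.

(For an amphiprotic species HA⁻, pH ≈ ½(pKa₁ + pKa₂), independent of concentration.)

pKa₁ = -log(6.63e-03) = 2.18; pKa₂ = -log(6.66e-08) = 7.18. For an amphiprotic species, pH ≈ ½(pKa₁ + pKa₂) = ½(2.18 + 7.18) = 4.68.

pH = 4.68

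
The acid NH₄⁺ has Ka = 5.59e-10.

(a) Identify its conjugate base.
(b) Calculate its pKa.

(a) The conjugate base is formed by removing one H⁺ from NH₄⁺, giving NH₃. (b) pKa = -log(Ka) = -log(5.59e-10) = 9.25.

Conjugate base: NH₃; pK_a = 9.25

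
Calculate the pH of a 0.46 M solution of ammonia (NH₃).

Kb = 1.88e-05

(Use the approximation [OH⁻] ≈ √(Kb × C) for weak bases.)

[OH⁻] = √(Kb × C) = √(1.88e-05 × 0.46) = 2.9407e-03. pOH = 2.53, pH = 14 - pOH

pH = 11.47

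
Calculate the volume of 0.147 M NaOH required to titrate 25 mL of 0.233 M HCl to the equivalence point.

At equivalence: moles acid = moles base. moles HCl = 0.233 × 25/1000 = 0.005825 mol. V_base = moles / 0.147 × 1000 = 39.6 mL.

V_{base} = 39.6 mL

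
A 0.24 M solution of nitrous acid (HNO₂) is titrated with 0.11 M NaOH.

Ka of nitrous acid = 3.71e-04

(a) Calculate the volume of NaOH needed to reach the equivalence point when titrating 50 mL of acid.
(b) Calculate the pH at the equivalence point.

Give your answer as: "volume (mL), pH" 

moles acid = 0.24 × 50/1000 = 0.012 mol; V_base = moles/0.11 × 1000 = 109.1 mL. At equivalence only the conjugate base is present: [A⁻] = 0.012/0.159 = 7.5429e-02 M. Kb = Kw/Ka = 2.70e-11; [OH⁻] = √(Kb × [A⁻]) = 1.4259e-06; pOH = 5.85; pH = 14 - pOH = 8.15.

V = 109.1 mL, pH = 8.15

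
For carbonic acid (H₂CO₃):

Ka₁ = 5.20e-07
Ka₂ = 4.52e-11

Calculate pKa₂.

pKa₂ = -log(Ka₂) = -log(4.52e-11) = 10.34.

pK_{a2} = 10.34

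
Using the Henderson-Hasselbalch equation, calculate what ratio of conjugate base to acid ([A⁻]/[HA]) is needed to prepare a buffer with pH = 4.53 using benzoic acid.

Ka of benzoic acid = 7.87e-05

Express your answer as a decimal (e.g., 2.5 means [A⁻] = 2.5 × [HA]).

pKa = -log(7.87e-05) = 4.1040. pH = pKa + log([A⁻]/[HA]), so log([A⁻]/[HA]) = pH − pKa = 4.53 − 4.1040 = 0.4260. [A⁻]/[HA] = 10^(0.4260) = 2.67

[A⁻]/[HA] = 2.67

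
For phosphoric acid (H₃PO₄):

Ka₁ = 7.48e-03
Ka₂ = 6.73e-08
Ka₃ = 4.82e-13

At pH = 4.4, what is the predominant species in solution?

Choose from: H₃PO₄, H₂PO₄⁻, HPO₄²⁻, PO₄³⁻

pKa₁ = 2.13, pKa₂ = 7.17, pKa₃ = 12.32. For a polyprotic acid the predominant species crosses at each pKa: below pKa_n the protonated form dominates, above it the deprotonated form does. At pH = 4.4, the predominant species is H₂PO₄⁻.

H₂PO₄⁻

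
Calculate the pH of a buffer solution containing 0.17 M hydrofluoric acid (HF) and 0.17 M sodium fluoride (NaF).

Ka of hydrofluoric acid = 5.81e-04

pKa = -log(5.81e-04) = 3.24. pH = pKa + log([A⁻]/[HA]) = 3.24 + log(0.17/0.17)

pH = 3.24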